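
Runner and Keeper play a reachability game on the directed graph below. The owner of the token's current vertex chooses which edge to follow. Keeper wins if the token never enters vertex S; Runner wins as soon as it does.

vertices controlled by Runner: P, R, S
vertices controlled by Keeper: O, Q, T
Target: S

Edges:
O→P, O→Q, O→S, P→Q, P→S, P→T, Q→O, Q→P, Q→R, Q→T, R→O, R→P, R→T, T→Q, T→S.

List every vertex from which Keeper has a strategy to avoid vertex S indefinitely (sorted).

A0 = {S}
A1: add {P} — P (Runner) has P→S.
A2: add {R} — R (Runner) has R→P.
A3 = A2; e.g. O (Keeper) can still go to Q. Fixed point.
Runner's attractor = {P, R, S}; Keeper avoids the target exactly from the complement.

O, Q, T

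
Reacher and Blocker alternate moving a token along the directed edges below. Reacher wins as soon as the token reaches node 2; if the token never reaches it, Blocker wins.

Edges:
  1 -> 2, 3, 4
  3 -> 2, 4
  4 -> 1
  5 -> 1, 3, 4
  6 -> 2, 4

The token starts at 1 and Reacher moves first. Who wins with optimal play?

Track states (vertex, player-to-move).
A0 = {(2,Reacher), (2,Blocker)}
A1: add {(1,Reacher), (3,Reacher), (6,Reacher)}.
(1,Reacher) ∈ A1 ⇒ Reacher forces the target.

Reacher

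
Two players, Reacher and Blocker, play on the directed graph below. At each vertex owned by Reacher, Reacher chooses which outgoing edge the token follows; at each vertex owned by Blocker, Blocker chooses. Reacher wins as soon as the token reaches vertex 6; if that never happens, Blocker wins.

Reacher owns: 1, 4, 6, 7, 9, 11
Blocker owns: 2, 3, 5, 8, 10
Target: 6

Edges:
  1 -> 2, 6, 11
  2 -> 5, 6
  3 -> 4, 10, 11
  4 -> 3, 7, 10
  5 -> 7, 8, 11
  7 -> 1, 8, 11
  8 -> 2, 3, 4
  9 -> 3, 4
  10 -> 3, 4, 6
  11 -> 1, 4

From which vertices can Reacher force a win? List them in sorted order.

A0 = {6}
A1: add {1} — 1 (Reacher) has 1→6.
A2: add {7, 11} — 7 (Reacher) has 7→1; 11 (Reacher) has 11→1.
A3: add {4} — 4 (Reacher) has 4→7.
A4: add {9} — 9 (Reacher) has 9→4.
A5 = A4; e.g. 2 (Blocker) can still go to 5. Fixed point.
Reacher's winning region = {1, 4, 6, 7, 9, 11}.

1, 4, 6, 7, 9, 11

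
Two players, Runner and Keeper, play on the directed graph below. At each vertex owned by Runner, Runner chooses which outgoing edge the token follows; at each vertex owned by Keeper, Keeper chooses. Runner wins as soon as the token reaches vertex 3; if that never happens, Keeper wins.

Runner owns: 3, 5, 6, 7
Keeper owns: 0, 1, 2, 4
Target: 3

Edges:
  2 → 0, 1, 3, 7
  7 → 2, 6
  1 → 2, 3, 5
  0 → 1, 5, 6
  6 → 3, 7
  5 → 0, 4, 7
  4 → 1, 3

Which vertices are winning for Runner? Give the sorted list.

A0 = {3}
A1: add {6} — 6 (Runner) has 6→3.
A2: add {7} — 7 (Runner) has 7→6.
A3: add {5} — 5 (Runner) has 5→7.
A4 = A3; e.g. 0 (Keeper) can still go to 1. Fixed point.
Runner's winning region = {3, 5, 6, 7}.

3, 5, 6, 7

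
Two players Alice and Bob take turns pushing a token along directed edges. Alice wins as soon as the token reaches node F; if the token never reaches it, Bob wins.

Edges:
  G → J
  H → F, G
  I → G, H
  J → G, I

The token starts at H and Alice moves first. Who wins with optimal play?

Alice

Track states (vertex, player-to-move).
A0 = {(F,Alice), (F,Bob)}
A1: add {(H,Alice)}.
(H,Alice) ∈ A1 ⇒ Alice forces the target.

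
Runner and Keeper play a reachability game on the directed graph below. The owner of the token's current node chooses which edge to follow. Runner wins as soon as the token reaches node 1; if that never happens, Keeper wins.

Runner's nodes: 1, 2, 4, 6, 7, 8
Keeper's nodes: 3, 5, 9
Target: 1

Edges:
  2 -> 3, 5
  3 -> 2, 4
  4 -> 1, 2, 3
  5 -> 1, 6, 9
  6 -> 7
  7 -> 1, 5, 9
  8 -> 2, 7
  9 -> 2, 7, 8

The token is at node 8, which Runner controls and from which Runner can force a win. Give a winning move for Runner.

A0 = {1}
A1: add {4, 7} — 4 (Runner) has 4→1; 7 (Runner) has 7→1.
A2: add {6, 8} — 6 (Runner) has 6→7; 8 (Runner) has 8→7.
A3 = A2; e.g. 2 (Runner) has no edge into A2. Fixed point.
From 8, successor 7 is in the attractor (rank 1); the other successor 2 is not.

7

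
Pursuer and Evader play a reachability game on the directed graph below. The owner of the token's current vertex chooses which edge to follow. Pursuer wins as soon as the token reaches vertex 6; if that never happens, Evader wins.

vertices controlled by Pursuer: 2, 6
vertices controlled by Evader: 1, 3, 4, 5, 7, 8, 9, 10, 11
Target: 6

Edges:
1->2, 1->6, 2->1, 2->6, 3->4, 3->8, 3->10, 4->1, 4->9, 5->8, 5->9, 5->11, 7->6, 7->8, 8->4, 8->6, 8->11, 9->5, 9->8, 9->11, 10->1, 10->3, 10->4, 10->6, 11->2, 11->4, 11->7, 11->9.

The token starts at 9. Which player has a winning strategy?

Evader

A0 = {6}
A1: add {2} — 2 (Pursuer) has 2→6.
A2: add {1} — 1 (Evader): all of {2, 6} already in.
A3 = A2; e.g. 3 (Evader) can still go to 4. Fixed point.
9 never enters the attractor, so Evader can avoid the target forever.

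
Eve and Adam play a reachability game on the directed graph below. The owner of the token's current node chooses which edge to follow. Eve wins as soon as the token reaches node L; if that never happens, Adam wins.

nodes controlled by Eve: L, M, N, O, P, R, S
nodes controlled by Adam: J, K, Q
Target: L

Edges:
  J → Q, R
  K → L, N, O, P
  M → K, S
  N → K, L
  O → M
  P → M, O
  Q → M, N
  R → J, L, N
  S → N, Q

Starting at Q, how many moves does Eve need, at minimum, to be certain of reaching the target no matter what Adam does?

A0 = {L}
A1: add {N, R} — N (Eve) has N→L; R (Eve) has R→L.
A2: add {S} — S (Eve) has S→N.
A3: add {M} — M (Eve) has M→S.
A4: add {O, P, Q} — O (Eve) has O→M; P (Eve) has P→M; Q (Adam): all of {M, N} already in.
Q enters the attractor at level 4, so Eve can force the target in 4 moves from there.

4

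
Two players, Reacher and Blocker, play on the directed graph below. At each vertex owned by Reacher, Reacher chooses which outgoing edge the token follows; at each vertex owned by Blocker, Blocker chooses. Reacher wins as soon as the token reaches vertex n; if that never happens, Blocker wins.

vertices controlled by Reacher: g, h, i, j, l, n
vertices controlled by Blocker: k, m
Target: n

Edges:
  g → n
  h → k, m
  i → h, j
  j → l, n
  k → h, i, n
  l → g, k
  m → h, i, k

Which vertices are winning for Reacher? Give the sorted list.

g, i, j, l, n

A0 = {n}
A1: add {g, j} — g (Reacher) has g→n; j (Reacher) has j→n.
A2: add {i, l} — i (Reacher) has i→j; l (Reacher) has l→g.
A3 = A2; e.g. h (Reacher) has no edge into A2. Fixed point.
Reacher's winning region = {g, i, j, l, n}.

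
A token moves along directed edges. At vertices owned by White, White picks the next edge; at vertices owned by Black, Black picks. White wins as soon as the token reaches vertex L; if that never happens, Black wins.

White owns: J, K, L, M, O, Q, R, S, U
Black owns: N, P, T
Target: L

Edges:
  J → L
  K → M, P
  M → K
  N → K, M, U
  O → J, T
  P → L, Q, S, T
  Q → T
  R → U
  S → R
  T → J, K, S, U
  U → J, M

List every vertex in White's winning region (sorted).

A0 = {L}
A1: add {J} — J (White) has J→L.
A2: add {O, U} — O (White) has O→J; U (White) has U→J.
A3: add {R} — R (White) has R→U.
A4: add {S} — S (White) has S→R.
A5 = A4; e.g. K (White) has no edge into A4. Fixed point.
White's winning region = {J, L, O, R, S, U}.

J, L, O, R, S, U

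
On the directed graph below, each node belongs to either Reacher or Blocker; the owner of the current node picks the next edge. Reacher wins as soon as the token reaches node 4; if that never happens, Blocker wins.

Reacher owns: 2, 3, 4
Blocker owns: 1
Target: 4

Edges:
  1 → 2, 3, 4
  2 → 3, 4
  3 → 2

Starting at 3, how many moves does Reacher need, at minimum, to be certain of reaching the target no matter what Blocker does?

2

A0 = {4}
A1: add {2} — 2 (Reacher) has 2→4.
A2: add {3} — 3 (Reacher) has 3→2.
3 enters the attractor at level 2, so Reacher can force the target in 2 moves from there.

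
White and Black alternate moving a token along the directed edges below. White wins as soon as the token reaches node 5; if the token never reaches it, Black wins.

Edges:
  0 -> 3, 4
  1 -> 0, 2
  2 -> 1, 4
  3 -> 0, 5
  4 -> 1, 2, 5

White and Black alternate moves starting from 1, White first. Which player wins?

White

Track states (vertex, player-to-move).
A0 = {(5,White), (5,Black)}
A1: add {(3,White), (4,White)}.
A2: add {(0,Black)}.
A3: add {(1,White)}.
(1,White) ∈ A3 ⇒ White forces the target.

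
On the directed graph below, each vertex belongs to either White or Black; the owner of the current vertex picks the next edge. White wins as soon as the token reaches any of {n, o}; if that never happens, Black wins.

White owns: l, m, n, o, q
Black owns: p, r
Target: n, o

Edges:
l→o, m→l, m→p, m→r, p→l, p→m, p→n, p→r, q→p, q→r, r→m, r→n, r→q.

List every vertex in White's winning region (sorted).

A0 = {n, o}
A1: add {l} — l (White) has l→o.
A2: add {m} — m (White) has m→l.
A3 = A2; e.g. p (Black) can still go to r. Fixed point.
White's winning region = {l, m, n, o}.

l, m, n, o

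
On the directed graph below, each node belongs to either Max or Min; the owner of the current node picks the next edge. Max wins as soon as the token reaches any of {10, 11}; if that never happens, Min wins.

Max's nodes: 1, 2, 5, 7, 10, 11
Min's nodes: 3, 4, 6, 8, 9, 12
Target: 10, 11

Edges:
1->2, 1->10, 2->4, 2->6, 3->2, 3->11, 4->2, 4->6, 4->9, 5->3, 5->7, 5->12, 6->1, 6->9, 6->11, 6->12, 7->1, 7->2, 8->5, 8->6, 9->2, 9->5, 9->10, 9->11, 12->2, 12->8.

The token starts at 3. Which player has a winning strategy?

A0 = {10, 11}
A1: add {1} — 1 (Max) has 1→10.
A2: add {7} — 7 (Max) has 7→1.
A3: add {5} — 5 (Max) has 5→7.
A4 = A3; e.g. 2 (Max) has no edge into A3. Fixed point.
3 never enters the attractor, so Min can avoid the target forever.

Min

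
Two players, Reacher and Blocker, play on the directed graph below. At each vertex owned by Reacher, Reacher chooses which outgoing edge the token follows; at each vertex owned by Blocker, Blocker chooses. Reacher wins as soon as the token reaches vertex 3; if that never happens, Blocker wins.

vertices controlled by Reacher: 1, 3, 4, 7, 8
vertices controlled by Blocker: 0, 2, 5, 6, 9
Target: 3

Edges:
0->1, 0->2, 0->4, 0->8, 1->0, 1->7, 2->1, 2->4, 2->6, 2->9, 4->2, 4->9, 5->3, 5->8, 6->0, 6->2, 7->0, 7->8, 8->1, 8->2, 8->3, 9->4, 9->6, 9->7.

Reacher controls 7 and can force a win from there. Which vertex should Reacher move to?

8

A0 = {3}
A1: add {8} — 8 (Reacher) has 8→3.
A2: add {5, 7} — 5 (Blocker): all of {3, 8} already in; 7 (Reacher) has 7→8.
A3: add {1} — 1 (Reacher) has 1→7.
A4 = A3; e.g. 0 (Blocker) can still go to 2. Fixed point.
From 7, successor 8 is in the attractor (rank 1); the other successor 0 is not.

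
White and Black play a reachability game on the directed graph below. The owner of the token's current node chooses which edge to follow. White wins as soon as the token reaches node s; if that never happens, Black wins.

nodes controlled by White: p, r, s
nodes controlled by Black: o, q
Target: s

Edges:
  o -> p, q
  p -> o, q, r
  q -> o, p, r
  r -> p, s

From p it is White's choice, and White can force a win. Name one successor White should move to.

A0 = {s}
A1: add {r} — r (White) has r→s.
A2: add {p} — p (White) has p→r.
A3 = A2; e.g. o (Black) can still go to q. Fixed point.
From p, successor r is in the attractor (rank 1); the other successors o, q are not.

r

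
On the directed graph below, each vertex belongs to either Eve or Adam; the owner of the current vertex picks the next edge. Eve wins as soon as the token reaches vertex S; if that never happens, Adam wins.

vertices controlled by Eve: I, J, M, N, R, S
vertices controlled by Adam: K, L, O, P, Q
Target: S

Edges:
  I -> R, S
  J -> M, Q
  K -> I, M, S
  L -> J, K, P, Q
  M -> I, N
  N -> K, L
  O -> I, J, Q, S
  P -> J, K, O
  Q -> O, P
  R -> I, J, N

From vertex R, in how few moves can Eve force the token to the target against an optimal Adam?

A0 = {S}
A1: add {I} — I (Eve) has I→S.
A2: add {M, R} — M (Eve) has M→I; R (Eve) has R→I.
R enters the attractor at level 2, so Eve can force the target in 2 moves from there.

2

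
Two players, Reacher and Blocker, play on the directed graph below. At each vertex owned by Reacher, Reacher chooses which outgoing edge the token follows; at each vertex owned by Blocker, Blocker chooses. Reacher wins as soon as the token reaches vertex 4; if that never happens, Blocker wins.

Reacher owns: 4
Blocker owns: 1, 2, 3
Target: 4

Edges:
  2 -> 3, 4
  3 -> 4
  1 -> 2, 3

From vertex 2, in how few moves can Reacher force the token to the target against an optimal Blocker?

A0 = {4}
A1: add {3} — 3 (Blocker): all of {4} already in.
A2: add {2} — 2 (Blocker): all of {3, 4} already in.
2 enters the attractor at level 2, so Reacher can force the target in 2 moves from there.

2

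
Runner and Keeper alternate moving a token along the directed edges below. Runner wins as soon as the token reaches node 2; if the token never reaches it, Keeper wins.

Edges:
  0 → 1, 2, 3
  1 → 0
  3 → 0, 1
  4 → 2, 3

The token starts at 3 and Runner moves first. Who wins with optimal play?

Track states (vertex, player-to-move).
A0 = {(2,Runner), (2,Keeper)}
A1: add {(0,Runner), (4,Runner)}.
A2: add {(1,Keeper)}.
A3: add {(3,Runner)}.
(3,Runner) ∈ A3 ⇒ Runner forces the target.

Runner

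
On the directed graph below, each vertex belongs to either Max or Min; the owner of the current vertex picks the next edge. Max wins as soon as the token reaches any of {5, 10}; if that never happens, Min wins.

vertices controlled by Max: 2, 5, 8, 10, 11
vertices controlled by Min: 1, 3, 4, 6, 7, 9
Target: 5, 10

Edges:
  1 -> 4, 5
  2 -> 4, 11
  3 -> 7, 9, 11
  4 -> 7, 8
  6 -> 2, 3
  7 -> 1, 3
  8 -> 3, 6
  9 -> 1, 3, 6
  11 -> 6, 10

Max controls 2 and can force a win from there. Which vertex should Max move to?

11

A0 = {5, 10}
A1: add {11} — 11 (Max) has 11→10.
A2: add {2} — 2 (Max) has 2→11.
A3 = A2; e.g. 1 (Min) can still go to 4. Fixed point.
From 2, successor 11 is in the attractor (rank 1); the other successor 4 is not.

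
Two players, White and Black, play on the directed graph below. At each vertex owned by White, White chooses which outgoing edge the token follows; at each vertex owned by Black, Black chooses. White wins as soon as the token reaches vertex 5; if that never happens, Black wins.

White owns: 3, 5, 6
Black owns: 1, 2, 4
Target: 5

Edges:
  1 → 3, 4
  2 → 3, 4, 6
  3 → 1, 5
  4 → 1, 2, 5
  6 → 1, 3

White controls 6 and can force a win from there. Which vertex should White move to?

A0 = {5}
A1: add {3} — 3 (White) has 3→5.
A2: add {6} — 6 (White) has 6→3.
A3 = A2; e.g. 1 (Black) can still go to 4. Fixed point.
From 6, successor 3 is in the attractor (rank 1); the other successor 1 is not.

3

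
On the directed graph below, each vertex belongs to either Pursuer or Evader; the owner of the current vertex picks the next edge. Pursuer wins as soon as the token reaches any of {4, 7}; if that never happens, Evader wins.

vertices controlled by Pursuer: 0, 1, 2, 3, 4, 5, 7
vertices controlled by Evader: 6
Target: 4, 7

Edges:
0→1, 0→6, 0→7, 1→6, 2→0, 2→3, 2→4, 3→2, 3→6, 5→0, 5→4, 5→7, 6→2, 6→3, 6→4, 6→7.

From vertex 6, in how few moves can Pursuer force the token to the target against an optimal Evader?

A0 = {4, 7}
A1: add {0, 2, 5} — 0 (Pursuer) has 0→7; 2 (Pursuer) has 2→4; 5 (Pursuer) has 5→4.
A2: add {3} — 3 (Pursuer) has 3→2.
A3: add {6} — 6 (Evader): all of {2, 3, 4, 7} already in.
6 enters the attractor at level 3, so Pursuer can force the target in 3 moves from there.

3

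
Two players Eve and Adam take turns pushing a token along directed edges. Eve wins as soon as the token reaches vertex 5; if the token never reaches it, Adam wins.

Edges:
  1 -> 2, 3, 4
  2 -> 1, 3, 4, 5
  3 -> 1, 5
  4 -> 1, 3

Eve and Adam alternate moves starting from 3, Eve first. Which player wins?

Track states (vertex, player-to-move).
A0 = {(5,Eve), (5,Adam)}
A1: add {(2,Eve), (3,Eve)}.
(3,Eve) ∈ A1 ⇒ Eve forces the target.

Eve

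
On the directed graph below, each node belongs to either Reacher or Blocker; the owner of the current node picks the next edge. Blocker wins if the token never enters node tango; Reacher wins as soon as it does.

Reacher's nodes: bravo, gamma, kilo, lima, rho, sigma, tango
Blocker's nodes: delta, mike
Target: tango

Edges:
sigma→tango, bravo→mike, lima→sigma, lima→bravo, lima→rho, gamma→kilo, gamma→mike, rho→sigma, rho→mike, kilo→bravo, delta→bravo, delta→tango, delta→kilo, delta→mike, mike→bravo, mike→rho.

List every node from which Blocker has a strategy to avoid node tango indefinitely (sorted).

bravo, delta, gamma, kilo, mike

A0 = {tango}
A1: add {sigma} — sigma (Reacher) has sigma→tango.
A2: add {lima, rho} — lima (Reacher) has lima→sigma; rho (Reacher) has rho→sigma.
A3 = A2; e.g. bravo (Reacher) has no edge into A2. Fixed point.
Reacher's attractor = {lima, rho, sigma, tango}; Blocker avoids the target exactly from the complement.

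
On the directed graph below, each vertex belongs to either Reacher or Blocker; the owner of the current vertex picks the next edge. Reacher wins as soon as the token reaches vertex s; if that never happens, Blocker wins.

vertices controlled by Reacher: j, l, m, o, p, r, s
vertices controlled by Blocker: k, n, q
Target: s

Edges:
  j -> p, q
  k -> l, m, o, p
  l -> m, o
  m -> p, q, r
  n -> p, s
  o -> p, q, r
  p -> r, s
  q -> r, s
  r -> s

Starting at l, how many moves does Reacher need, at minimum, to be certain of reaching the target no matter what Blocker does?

3

A0 = {s}
A1: add {p, r} — p (Reacher) has p→s; r (Reacher) has r→s.
A2: add {j, m, n, o, q} — j (Reacher) has j→p; m (Reacher) has m→p; n (Blocker): all of {p, s} already in; o (Reacher) has o→p; q (Blocker): all of {r, s} already in.
A3: add {l} — l (Reacher) has l→m.
l enters the attractor at level 3, so Reacher can force the target in 3 moves from there.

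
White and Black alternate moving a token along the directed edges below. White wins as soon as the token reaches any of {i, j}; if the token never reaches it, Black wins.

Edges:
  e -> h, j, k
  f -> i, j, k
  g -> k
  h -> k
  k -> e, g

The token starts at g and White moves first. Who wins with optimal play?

Track states (vertex, player-to-move).
A0 = {(i,White), (i,Black), (j,White), (j,Black)}
A1: add {(e,White), (f,White)}.
A2 = A1; e.g. (e,Black) stays out. (g,White) never enters ⇒ Black avoids the target.

Black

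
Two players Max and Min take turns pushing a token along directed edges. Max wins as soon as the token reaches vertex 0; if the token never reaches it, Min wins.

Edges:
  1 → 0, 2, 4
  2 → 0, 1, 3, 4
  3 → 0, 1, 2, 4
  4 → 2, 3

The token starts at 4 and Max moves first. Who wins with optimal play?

Min

Track states (vertex, player-to-move).
A0 = {(0,Max), (0,Min)}
A1: add {(1,Max), (2,Max), (3,Max)}.
A2: add {(4,Min)}.
A3 = A2; e.g. (1,Min) stays out. (4,Max) never enters ⇒ Min avoids the target.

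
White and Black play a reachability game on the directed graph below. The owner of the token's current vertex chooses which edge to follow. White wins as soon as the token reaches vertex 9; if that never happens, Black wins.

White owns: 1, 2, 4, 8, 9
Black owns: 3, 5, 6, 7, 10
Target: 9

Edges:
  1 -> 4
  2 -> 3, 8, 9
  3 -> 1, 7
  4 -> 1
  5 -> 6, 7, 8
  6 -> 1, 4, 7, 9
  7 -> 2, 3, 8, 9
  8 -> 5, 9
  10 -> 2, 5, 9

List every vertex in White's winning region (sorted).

A0 = {9}
A1: add {2, 8} — 2 (White) has 2→9; 8 (White) has 8→9.
A2 = A1; e.g. 1 (White) has no edge into A1. Fixed point.
White's winning region = {2, 8, 9}.

2, 8, 9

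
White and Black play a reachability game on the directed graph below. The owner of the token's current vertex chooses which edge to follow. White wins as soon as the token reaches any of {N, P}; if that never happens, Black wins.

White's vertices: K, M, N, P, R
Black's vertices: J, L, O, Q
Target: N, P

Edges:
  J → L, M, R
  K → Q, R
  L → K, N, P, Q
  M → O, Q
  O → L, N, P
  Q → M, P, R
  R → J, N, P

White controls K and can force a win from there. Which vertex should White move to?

A0 = {N, P}
A1: add {R} — R (White) has R→N.
A2: add {K} — K (White) has K→R.
A3 = A2; e.g. J (Black) can still go to L. Fixed point.
From K, successor R is in the attractor (rank 1); the other successor Q is not.

R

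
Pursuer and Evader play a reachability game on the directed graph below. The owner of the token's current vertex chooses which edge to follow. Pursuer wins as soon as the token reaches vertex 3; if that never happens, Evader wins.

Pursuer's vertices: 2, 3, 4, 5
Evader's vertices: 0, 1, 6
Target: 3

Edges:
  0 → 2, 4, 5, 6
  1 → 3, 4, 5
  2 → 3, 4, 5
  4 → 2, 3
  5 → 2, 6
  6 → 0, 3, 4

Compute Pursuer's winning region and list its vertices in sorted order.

1, 2, 3, 4, 5

A0 = {3}
A1: add {2, 4} — 2 (Pursuer) has 2→3; 4 (Pursuer) has 4→3.
A2: add {5} — 5 (Pursuer) has 5→2.
A3: add {1} — 1 (Evader): all of {3, 4, 5} already in.
A4 = A3; e.g. 0 (Evader) can still go to 6. Fixed point.
Pursuer's winning region = {1, 2, 3, 4, 5}.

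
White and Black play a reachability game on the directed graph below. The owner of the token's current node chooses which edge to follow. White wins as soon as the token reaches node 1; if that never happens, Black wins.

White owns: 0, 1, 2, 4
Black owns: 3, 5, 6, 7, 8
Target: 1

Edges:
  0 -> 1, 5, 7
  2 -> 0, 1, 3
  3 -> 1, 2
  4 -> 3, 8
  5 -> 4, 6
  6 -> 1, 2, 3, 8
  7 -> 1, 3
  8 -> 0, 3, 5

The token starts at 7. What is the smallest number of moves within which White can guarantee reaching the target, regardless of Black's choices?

A0 = {1}
A1: add {0, 2} — 0 (White) has 0→1; 2 (White) has 2→1.
A2: add {3} — 3 (Black): all of {1, 2} already in.
A3: add {4, 7} — 4 (White) has 4→3; 7 (Black): all of {1, 3} already in.
A4 = A3; e.g. 5 (Black) can still go to 6. Fixed point.
7 enters the attractor at level 3, so White can force the target in 3 moves from there.

3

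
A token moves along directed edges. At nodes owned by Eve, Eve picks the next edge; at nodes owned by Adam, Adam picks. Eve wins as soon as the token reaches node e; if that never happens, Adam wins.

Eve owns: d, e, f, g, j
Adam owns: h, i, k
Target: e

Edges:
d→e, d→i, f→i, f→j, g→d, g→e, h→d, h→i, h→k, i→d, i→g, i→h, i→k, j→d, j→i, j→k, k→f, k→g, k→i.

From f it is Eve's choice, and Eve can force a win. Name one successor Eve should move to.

j

A0 = {e}
A1: add {d, g} — d (Eve) has d→e; g (Eve) has g→e.
A2: add {j} — j (Eve) has j→d.
A3: add {f} — f (Eve) has f→j.
A4 = A3; e.g. h (Adam) can still go to i. Fixed point.
From f, successor j is in the attractor (rank 2); the other successor i is not.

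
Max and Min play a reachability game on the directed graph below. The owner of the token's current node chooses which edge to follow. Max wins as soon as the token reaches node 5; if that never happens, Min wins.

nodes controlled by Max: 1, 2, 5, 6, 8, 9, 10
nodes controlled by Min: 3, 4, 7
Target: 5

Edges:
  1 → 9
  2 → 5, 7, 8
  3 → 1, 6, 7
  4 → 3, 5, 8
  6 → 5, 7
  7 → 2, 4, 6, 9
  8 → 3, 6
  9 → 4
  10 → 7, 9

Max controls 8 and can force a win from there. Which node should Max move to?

6

A0 = {5}
A1: add {2, 6} — 2 (Max) has 2→5; 6 (Max) has 6→5.
A2: add {8} — 8 (Max) has 8→6.
A3 = A2; e.g. 1 (Max) has no edge into A2. Fixed point.
From 8, successor 6 is in the attractor (rank 1); the other successor 3 is not.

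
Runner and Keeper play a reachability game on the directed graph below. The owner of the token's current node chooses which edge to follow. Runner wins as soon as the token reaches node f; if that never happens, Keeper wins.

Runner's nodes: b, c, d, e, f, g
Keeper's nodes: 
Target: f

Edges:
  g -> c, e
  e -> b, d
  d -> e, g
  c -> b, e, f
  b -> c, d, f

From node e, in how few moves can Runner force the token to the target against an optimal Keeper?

A0 = {f}
A1: add {b, c} — b (Runner) has b→f; c (Runner) has c→f.
A2: add {e, g} — e (Runner) has e→b; g (Runner) has g→c.
e enters the attractor at level 2, so Runner can force the target in 2 moves from there.

2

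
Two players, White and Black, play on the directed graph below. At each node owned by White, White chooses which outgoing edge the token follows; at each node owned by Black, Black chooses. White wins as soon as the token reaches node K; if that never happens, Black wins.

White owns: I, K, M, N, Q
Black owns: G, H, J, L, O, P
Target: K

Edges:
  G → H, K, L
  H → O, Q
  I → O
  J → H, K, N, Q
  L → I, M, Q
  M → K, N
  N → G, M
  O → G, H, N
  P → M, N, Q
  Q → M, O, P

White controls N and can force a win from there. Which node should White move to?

M

A0 = {K}
A1: add {M} — M (White) has M→K.
A2: add {N, Q} — N (White) has N→M; Q (White) has Q→M.
A3: add {P} — P (Black): all of {M, N, Q} already in.
A4 = A3; e.g. G (Black) can still go to H. Fixed point.
From N, successor M is in the attractor (rank 1); the other successor G is not.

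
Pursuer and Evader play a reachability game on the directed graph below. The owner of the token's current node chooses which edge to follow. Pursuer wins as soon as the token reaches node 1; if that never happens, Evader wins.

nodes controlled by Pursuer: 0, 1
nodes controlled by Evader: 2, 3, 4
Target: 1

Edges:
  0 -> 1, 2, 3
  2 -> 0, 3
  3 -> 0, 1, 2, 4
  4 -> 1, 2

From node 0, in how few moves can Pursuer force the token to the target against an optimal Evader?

A0 = {1}
A1: add {0} — 0 (Pursuer) has 0→1.
A2 = A1; e.g. 2 (Evader) can still go to 3. Fixed point.
0 enters the attractor at level 1, so Pursuer can force the target in 1 move from there.

1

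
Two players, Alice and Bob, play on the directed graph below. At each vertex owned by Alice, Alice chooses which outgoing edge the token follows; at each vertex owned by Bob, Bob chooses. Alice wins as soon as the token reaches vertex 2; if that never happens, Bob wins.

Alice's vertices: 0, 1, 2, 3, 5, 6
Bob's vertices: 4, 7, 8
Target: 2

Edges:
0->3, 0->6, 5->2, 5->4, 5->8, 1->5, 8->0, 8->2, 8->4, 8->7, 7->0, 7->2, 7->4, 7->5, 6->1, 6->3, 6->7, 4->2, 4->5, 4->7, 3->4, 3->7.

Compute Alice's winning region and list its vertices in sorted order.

A0 = {2}
A1: add {5} — 5 (Alice) has 5→2.
A2: add {1} — 1 (Alice) has 1→5.
A3: add {6} — 6 (Alice) has 6→1.
A4: add {0} — 0 (Alice) has 0→6.
A5 = A4; e.g. 3 (Alice) has no edge into A4. Fixed point.
Alice's winning region = {0, 1, 2, 5, 6}.

0, 1, 2, 5, 6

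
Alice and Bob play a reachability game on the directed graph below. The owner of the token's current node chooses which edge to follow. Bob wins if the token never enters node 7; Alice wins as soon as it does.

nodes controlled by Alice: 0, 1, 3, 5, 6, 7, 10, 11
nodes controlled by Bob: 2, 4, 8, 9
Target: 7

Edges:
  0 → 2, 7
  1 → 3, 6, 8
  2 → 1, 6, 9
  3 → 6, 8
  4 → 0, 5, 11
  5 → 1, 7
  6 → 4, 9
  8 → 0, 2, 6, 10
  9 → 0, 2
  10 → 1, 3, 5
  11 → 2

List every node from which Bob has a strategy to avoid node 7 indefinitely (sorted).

1, 2, 3, 4, 6, 8, 9, 11

A0 = {7}
A1: add {0, 5} — 0 (Alice) has 0→7; 5 (Alice) has 5→7.
A2: add {10} — 10 (Alice) has 10→5.
A3 = A2; e.g. 1 (Alice) has no edge into A2. Fixed point.
Alice's attractor = {0, 5, 7, 10}; Bob avoids the target exactly from the complement.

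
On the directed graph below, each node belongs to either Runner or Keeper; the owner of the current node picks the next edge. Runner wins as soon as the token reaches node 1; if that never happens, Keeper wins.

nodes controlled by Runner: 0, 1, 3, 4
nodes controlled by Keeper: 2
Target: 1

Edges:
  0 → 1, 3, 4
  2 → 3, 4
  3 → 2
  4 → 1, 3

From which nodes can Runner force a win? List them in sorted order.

0, 1, 4

A0 = {1}
A1: add {0, 4} — 0 (Runner) has 0→1; 4 (Runner) has 4→1.
A2 = A1; e.g. 2 (Keeper) can still go to 3. Fixed point.
Runner's winning region = {0, 1, 4}.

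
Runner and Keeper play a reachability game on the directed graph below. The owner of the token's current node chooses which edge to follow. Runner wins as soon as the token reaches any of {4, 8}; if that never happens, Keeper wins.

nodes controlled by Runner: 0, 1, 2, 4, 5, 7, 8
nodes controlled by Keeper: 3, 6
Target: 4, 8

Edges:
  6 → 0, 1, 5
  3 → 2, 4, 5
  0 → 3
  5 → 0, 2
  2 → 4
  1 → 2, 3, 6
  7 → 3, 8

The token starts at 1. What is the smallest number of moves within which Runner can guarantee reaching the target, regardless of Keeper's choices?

2

A0 = {4, 8}
A1: add {2, 7} — 2 (Runner) has 2→4; 7 (Runner) has 7→8.
A2: add {1, 5} — 1 (Runner) has 1→2; 5 (Runner) has 5→2.
1 enters the attractor at level 2, so Runner can force the target in 2 moves from there.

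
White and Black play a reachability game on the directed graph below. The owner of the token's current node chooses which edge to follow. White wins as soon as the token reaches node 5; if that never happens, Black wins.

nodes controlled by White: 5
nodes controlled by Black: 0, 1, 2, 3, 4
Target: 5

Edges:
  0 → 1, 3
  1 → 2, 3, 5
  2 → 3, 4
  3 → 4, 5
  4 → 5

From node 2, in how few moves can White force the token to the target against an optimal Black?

3

A0 = {5}
A1: add {4} — 4 (Black): all of {5} already in.
A2: add {3} — 3 (Black): all of {4, 5} already in.
A3: add {2} — 2 (Black): all of {3, 4} already in.
2 enters the attractor at level 3, so White can force the target in 3 moves from there.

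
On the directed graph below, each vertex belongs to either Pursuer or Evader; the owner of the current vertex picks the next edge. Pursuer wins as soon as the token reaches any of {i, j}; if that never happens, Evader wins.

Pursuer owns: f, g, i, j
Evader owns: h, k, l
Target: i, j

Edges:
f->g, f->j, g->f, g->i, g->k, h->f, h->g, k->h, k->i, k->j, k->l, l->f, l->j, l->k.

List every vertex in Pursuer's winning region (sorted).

A0 = {i, j}
A1: add {f, g} — f (Pursuer) has f→j; g (Pursuer) has g→i.
A2: add {h} — h (Evader): all of {f, g} already in.
A3 = A2; e.g. k (Evader) can still go to l. Fixed point.
Pursuer's winning region = {f, g, h, i, j}.

f, g, h, i, j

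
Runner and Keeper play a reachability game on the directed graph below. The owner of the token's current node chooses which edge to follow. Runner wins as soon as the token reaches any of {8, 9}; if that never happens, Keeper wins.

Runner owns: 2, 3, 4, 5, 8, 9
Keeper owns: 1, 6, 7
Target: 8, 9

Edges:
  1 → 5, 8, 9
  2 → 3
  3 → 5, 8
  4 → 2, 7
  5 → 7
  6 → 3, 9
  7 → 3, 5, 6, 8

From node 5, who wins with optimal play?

Keeper

A0 = {8, 9}
A1: add {3} — 3 (Runner) has 3→8.
A2: add {2, 6} — 2 (Runner) has 2→3; 6 (Keeper): all of {3, 9} already in.
A3: add {4} — 4 (Runner) has 4→2.
A4 = A3; e.g. 1 (Keeper) can still go to 5. Fixed point.
5 never enters the attractor, so Keeper can avoid the target forever.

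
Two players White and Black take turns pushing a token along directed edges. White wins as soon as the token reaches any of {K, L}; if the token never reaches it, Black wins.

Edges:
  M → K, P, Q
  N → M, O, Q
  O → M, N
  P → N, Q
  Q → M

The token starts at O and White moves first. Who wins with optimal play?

Black

Track states (vertex, player-to-move).
A0 = {(K,White), (K,Black), (L,White), (L,Black)}
A1: add {(M,White)}.
A2: add {(Q,Black)}.
A3: add {(N,White), (P,White)}.
A4: add {(O,Black)}.
A5 = A4; e.g. (M,Black) stays out. (O,White) never enters ⇒ Black avoids the target.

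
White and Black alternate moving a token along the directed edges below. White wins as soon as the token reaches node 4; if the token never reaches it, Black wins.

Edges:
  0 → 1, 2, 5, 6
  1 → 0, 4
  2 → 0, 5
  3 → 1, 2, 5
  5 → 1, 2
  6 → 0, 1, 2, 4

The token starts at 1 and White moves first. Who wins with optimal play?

White

Track states (vertex, player-to-move).
A0 = {(4,White), (4,Black)}
A1: add {(1,White), (6,White)}.
(1,White) ∈ A1 ⇒ White forces the target.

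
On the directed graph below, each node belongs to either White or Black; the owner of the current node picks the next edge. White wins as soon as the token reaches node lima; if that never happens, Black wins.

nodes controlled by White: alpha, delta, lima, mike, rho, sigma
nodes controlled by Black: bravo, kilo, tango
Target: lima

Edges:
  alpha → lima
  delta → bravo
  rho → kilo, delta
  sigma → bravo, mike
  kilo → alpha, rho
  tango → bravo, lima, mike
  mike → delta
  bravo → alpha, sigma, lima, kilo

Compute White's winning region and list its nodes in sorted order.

alpha, lima

A0 = {lima}
A1: add {alpha} — alpha (White) has alpha→lima.
A2 = A1; e.g. rho (White) has no edge into A1. Fixed point.
White's winning region = {alpha, lima}.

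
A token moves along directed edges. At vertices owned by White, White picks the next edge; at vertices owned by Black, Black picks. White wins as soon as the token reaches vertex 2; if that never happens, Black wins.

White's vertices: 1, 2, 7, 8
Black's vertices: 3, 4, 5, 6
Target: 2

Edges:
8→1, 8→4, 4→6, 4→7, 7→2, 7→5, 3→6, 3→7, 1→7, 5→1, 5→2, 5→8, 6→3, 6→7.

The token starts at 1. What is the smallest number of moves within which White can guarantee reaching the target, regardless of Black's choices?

A0 = {2}
A1: add {7} — 7 (White) has 7→2.
A2: add {1} — 1 (White) has 1→7.
1 enters the attractor at level 2, so White can force the target in 2 moves from there.

2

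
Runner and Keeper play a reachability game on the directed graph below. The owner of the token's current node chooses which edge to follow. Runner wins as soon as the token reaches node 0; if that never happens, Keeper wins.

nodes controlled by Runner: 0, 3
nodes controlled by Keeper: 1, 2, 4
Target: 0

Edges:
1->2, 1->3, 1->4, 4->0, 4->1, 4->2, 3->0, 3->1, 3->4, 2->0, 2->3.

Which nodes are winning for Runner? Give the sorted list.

0, 2, 3

A0 = {0}
A1: add {3} — 3 (Runner) has 3→0.
A2: add {2} — 2 (Keeper): all of {0, 3} already in.
A3 = A2; e.g. 1 (Keeper) can still go to 4. Fixed point.
Runner's winning region = {0, 2, 3}.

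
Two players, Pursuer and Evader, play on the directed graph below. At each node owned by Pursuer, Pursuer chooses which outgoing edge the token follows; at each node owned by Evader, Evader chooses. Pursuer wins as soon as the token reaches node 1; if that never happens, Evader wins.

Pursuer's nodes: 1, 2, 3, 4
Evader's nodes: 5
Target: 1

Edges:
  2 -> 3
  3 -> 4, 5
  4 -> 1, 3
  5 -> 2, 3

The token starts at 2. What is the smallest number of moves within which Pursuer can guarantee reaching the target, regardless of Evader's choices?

3

A0 = {1}
A1: add {4} — 4 (Pursuer) has 4→1.
A2: add {3} — 3 (Pursuer) has 3→4.
A3: add {2} — 2 (Pursuer) has 2→3.
2 enters the attractor at level 3, so Pursuer can force the target in 3 moves from there.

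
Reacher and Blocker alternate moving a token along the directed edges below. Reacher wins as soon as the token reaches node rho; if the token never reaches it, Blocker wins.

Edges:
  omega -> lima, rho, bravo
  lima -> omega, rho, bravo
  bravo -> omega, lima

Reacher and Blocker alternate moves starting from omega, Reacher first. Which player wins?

Reacher

Track states (vertex, player-to-move).
A0 = {(rho,Reacher), (rho,Blocker)}
A1: add {(omega,Reacher), (lima,Reacher)}.
(omega,Reacher) ∈ A1 ⇒ Reacher forces the target.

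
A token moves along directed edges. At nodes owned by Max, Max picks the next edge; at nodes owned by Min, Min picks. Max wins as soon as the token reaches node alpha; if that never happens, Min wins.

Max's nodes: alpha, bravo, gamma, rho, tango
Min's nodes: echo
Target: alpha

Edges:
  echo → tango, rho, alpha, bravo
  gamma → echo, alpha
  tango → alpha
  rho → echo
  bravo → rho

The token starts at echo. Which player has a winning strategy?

Min

A0 = {alpha}
A1: add {gamma, tango} — gamma (Max) has gamma→alpha; tango (Max) has tango→alpha.
A2 = A1; e.g. echo (Min) can still go to rho. Fixed point.
echo never enters the attractor, so Min can avoid the target forever.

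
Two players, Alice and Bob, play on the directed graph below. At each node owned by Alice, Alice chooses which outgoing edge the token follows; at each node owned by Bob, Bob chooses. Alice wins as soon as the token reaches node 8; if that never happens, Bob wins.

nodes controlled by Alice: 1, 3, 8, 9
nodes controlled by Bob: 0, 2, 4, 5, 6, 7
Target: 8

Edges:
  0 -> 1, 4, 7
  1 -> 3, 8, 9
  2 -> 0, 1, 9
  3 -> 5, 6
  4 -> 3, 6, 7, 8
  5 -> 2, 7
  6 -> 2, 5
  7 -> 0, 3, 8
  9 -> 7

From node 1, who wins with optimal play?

Alice

A0 = {8}
A1: add {1} — 1 (Alice) has 1→8.
A2 = A1; e.g. 0 (Bob) can still go to 4. Fixed point.
1 ∈ A1, so Alice can force the target.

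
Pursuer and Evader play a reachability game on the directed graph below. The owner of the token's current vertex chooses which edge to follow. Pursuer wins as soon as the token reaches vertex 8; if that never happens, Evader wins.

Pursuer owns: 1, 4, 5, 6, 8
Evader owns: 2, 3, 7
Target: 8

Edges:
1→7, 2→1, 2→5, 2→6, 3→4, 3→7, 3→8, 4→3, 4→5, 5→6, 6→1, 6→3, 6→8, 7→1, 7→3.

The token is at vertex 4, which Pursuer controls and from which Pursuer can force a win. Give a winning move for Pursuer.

A0 = {8}
A1: add {6} — 6 (Pursuer) has 6→8.
A2: add {5} — 5 (Pursuer) has 5→6.
A3: add {4} — 4 (Pursuer) has 4→5.
A4 = A3; e.g. 1 (Pursuer) has no edge into A3. Fixed point.
From 4, successor 5 is in the attractor (rank 2); the other successor 3 is not.

5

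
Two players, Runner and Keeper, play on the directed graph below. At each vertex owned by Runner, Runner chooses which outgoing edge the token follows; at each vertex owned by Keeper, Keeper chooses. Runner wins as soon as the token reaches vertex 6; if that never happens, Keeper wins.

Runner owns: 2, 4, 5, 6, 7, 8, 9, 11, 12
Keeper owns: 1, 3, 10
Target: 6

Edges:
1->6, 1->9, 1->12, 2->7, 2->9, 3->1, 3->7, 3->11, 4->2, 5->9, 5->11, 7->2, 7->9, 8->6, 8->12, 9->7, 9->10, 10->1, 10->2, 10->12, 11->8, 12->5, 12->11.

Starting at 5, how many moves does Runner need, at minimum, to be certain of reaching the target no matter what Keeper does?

3

A0 = {6}
A1: add {8} — 8 (Runner) has 8→6.
A2: add {11} — 11 (Runner) has 11→8.
A3: add {5, 12} — 5 (Runner) has 5→11; 12 (Runner) has 12→11.
A4 = A3; e.g. 1 (Keeper) can still go to 9. Fixed point.
5 enters the attractor at level 3, so Runner can force the target in 3 moves from there.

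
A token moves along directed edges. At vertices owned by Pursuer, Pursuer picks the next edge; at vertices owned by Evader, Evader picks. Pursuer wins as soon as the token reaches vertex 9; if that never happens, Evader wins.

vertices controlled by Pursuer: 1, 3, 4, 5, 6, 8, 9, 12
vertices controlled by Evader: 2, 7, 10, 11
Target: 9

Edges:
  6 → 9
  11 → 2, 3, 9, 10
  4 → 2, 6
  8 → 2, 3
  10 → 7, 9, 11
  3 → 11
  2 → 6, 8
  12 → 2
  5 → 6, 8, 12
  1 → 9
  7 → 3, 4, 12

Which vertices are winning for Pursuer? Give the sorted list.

A0 = {9}
A1: add {1, 6} — 1 (Pursuer) has 1→9; 6 (Pursuer) has 6→9.
A2: add {4, 5} — 4 (Pursuer) has 4→6; 5 (Pursuer) has 5→6.
A3 = A2; e.g. 2 (Evader) can still go to 8. Fixed point.
Pursuer's winning region = {1, 4, 5, 6, 9}.

1, 4, 5, 6, 9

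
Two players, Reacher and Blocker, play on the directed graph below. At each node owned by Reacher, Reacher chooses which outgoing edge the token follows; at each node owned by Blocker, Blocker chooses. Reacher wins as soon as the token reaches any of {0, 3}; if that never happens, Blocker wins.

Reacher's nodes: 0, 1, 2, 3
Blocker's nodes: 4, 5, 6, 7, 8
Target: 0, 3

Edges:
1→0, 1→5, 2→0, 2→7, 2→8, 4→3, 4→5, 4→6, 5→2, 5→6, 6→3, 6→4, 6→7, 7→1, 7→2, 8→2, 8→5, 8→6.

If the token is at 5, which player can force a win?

A0 = {0, 3}
A1: add {1, 2} — 1 (Reacher) has 1→0; 2 (Reacher) has 2→0.
A2: add {7} — 7 (Blocker): all of {1, 2} already in.
A3 = A2; e.g. 4 (Blocker) can still go to 5. Fixed point.
5 never enters the attractor, so Blocker can avoid the target forever.

Blocker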